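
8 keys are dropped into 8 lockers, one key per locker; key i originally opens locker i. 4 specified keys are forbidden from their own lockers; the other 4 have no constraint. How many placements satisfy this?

24024

Let A_j be the event that the j-th constrained one is fixed. By inclusion-exclusion over the 4 events:
Σ_{j=0}^{4} (-1)^j C(4,j)(8-j)!
= C(4,0)·8! - C(4,1)·7! + C(4,2)·6! - C(4,3)·5! + C(4,4)·4!
= 40320 - 20160 + 4320 - 480 + 24
= 24024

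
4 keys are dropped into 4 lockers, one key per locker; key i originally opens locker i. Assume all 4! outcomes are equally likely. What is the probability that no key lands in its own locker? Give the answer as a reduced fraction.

3/8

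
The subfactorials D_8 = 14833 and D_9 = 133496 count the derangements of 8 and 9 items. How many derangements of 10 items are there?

D_10 = (10-1)·(D_9 + D_8) = 9·(133496 + 14833) = 9·148329 = 1334961.

1334961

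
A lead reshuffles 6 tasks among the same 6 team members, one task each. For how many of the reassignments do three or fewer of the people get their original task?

Sum C(6,i)·!(6-i) for i = 0..3:
  i=0: C(6,0)·!6 = 1·265 = 265
  i=1: C(6,1)·!5 = 6·44 = 264
  i=2: C(6,2)·!4 = 15·9 = 135
  i=3: C(6,3)·!3 = 20·2 = 40
Total = 704.

704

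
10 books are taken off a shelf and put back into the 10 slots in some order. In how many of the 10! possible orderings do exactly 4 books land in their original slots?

55650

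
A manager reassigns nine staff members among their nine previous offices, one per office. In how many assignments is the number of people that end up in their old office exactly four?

Pick the 4 fixed positions: C(9,4) = 126 ways.
The remaining 5 must be deranged: !5 = 44.
Total: 126 × 44 = 5544.

5544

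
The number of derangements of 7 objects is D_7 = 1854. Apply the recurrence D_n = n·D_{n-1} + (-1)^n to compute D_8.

14833

D_8 = 8·1854 + 1 = 14833.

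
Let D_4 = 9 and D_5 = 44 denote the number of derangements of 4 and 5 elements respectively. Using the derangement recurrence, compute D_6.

265

D_6 = (6-1)·(D_5 + D_4) = 5·(44 + 9) = 5·53 = 265.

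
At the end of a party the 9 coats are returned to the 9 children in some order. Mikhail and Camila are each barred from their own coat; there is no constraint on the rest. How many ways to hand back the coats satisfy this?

287280

Inclusion-exclusion on the 2 forbidden self-matches:
Σ_{j=0}^{2} (-1)^j C(2,j)(9-j)!
= C(2,0)·9! - C(2,1)·8! + C(2,2)·7!
= 362880 - 80640 + 5040
= 287280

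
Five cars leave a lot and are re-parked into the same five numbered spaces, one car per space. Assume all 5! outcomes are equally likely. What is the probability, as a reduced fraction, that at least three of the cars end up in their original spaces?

Favorable outcomes: Σ_{i≥3} C(5,i)·!(5-i) = 10·1 + 5·0 + 1·1 = 11.
Total outcomes: 5! = 120.
Probability = 11/120 = 11/120.

11/120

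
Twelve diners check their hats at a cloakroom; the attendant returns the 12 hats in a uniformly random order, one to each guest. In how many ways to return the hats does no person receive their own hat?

!12 = 12! · Σ_{k=0}^{12} (-1)^k/k!
= 12! - 12!/1! + 12!/2! - 12!/3! + 12!/4! - 12!/5! + 12!/6! - 12!/7! + 12!/8! - 12!/9! + 12!/10! - 12!/11! + 12!/12!
= 479001600 - 479001600 + 239500800 - 79833600 + 19958400 - 3991680 + 665280 - 95040 + 11880 - 1320 + 132 - 12 + 1
= 176214841

176214841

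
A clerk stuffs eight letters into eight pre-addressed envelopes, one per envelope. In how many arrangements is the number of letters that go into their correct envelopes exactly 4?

Choose which 4 of the 8 are fixed: C(8,4) = 70.
The remaining 4 must be deranged: !4 = 9.
Total: 70 × 9 = 630.

630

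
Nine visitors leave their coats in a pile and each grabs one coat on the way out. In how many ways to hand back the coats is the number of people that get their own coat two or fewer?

333737

Sum C(9,i)·!(9-i) for i = 0..2:
  i=0: C(9,0)·!9 = 1·133496 = 133496
  i=1: C(9,1)·!8 = 9·14833 = 133497
  i=2: C(9,2)·!7 = 36·1854 = 66744
Total = 333737.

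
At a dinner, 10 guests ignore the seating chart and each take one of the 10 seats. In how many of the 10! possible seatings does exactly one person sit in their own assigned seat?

Pick the single fixed position: C(10,1) = 10 ways.
The remaining 9 must be deranged: !9 = 133496.
Total: 10 × 133496 = 1334960.

1334960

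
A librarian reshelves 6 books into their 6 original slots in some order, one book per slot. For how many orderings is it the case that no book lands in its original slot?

265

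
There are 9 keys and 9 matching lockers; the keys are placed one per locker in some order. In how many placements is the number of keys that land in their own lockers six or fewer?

362843

# with exactly i fixed is C(9,i)·!(9-i); sum over i=0..6:
  i=0: C(9,0)·!9 = 1·133496 = 133496
  i=1: C(9,1)·!8 = 9·14833 = 133497
  i=2: C(9,2)·!7 = 36·1854 = 66744
  i=3: C(9,3)·!6 = 84·265 = 22260
  i=4: C(9,4)·!5 = 126·44 = 5544
  i=5: C(9,5)·!4 = 126·9 = 1134
  i=6: C(9,6)·!3 = 84·2 = 168
Total = 362843.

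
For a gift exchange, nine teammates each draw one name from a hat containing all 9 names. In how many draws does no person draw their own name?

133496

!9 = 9! · Σ_{k=0}^{9} (-1)^k/k!
= 9! - 9!/1! + 9!/2! - 9!/3! + 9!/4! - 9!/5! + 9!/6! - 9!/7! + 9!/8! - 9!/9!
= 362880 - 362880 + 181440 - 60480 + 15120 - 3024 + 504 - 72 + 9 - 1
= 133496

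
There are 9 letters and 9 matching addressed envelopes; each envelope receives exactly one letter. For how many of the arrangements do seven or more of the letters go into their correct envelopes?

Sum C(9,i)·!(9-i) for i = 7..9:
  i=7: C(9,7)·!2 = 36·1 = 36
  i=8: C(9,8)·!1 = 9·0 = 0
  i=9: C(9,9)·!0 = 1·1 = 1
Total = 37.

37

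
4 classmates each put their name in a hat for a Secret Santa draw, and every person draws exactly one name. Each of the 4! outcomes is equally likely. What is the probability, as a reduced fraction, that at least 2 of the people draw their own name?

Favorable outcomes: Σ_{i≥2} C(4,i)·!(4-i) = 6·1 + 4·0 + 1·1 = 7.
Total outcomes: 4! = 24.
Probability = 7/24 = 7/24.

7/24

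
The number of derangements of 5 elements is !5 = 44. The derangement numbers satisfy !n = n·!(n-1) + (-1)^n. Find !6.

265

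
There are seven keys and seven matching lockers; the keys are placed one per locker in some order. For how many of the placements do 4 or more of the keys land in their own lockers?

Sum C(7,i)·!(7-i) for i = 4..7:
  i=4: C(7,4)·!3 = 35·2 = 70
  i=5: C(7,5)·!2 = 21·1 = 21
  i=6: C(7,6)·!1 = 7·0 = 0
  i=7: C(7,7)·!0 = 1·1 = 1
Total = 92.

92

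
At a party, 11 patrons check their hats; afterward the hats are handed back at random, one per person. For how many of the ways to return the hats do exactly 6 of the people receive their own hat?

20328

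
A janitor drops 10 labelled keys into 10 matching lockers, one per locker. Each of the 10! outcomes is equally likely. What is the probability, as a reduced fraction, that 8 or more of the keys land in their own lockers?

Favorable outcomes: Σ_{i≥8} C(10,i)·!(10-i) = 45·1 + 10·0 + 1·1 = 46.
Total outcomes: 10! = 3628800.
Probability = 46/3628800 = 23/1814400.

23/1814400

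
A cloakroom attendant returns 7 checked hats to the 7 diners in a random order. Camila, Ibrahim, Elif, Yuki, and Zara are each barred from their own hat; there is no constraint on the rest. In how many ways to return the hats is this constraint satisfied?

2428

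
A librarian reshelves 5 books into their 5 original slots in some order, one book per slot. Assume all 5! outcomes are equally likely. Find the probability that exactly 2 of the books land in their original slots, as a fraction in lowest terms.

1/6

Favorable outcomes: C(5,2)·!3 = 10·2 = 20.
Total outcomes: 5! = 120.
Probability = 20/120 = 1/6.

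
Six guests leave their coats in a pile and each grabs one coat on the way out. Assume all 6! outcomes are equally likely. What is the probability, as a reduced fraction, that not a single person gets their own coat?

53/144

Favorable outcomes: !6 = 265.
Total outcomes: 6! = 720.
Probability = 265/720 = 53/144.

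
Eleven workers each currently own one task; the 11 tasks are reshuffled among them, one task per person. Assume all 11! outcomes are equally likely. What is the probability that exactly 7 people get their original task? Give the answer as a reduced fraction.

Favorable outcomes: C(11,7)·!4 = 330·9 = 2970.
Total outcomes: 11! = 39916800.
Probability = 2970/39916800 = 1/13440.

1/13440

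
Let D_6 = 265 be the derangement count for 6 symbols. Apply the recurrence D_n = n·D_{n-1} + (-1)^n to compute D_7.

D_7 = 7·265 - 1 = 1854.

1854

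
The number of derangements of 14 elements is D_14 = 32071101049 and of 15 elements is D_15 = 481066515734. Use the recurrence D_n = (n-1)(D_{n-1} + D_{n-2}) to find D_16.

D_16 = (16-1)·(D_15 + D_14) = 15·(481066515734 + 32071101049) = 15·513137616783 = 7697064251745.

7697064251745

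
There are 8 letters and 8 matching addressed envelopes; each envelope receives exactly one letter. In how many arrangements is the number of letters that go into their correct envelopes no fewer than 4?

771

# with exactly i fixed is C(8,i)·!(8-i); sum over i=4..8:
  i=4: C(8,4)·!4 = 70·9 = 630
  i=5: C(8,5)·!3 = 56·2 = 112
  i=6: C(8,6)·!2 = 28·1 = 28
  i=7: C(8,7)·!1 = 8·0 = 0
  i=8: C(8,8)·!0 = 1·1 = 1
Total = 771.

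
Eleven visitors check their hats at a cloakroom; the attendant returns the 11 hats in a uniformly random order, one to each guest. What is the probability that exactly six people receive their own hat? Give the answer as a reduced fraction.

Favorable outcomes: C(11,6)·!5 = 462·44 = 20328.
Total outcomes: 11! = 39916800.
Probability = 20328/39916800 = 11/21600.

11/21600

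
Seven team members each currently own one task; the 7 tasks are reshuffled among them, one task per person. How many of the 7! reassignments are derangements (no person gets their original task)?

The subfactorial !7 = [7!/e] (nearest integer).
7! = 5040, and 5040/e ≈ 1854.11, so !7 = 1854.

1854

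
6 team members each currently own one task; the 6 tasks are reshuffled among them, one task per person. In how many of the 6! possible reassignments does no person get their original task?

265

!6 is the nearest integer to 6!/e.
6! = 720, and 720/e ≈ 264.87, so !6 = 265.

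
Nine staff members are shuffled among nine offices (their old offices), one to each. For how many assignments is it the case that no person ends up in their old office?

Use !n = (n-1)(!(n-1) + !(n-2)).
!9 = 8·(14833 + 1854) = 8·16687 = 133496

133496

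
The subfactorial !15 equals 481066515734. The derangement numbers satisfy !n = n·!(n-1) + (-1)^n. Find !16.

!16 = 16·481066515734 + 1 = 7697064251745.

7697064251745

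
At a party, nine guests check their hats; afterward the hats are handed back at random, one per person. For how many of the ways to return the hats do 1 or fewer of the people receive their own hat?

266993

# with exactly i fixed is C(9,i)·!(9-i); sum over i=0..1:
  i=0: C(9,0)·!9 = 1·133496 = 133496
  i=1: C(9,1)·!8 = 9·14833 = 133497
Total = 266993.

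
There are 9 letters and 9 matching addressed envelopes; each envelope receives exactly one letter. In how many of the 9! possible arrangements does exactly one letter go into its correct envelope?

133497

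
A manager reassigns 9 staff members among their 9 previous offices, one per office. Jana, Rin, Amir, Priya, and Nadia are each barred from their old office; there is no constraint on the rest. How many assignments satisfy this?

Let A_j be the event that the j-th constrained one is fixed. By inclusion-exclusion over the 5 events:
Σ_{j=0}^{5} (-1)^j C(5,j)(9-j)!
= C(5,0)·9! - C(5,1)·8! + C(5,2)·7! - C(5,3)·6! + C(5,4)·5! - C(5,5)·4!
= 362880 - 201600 + 50400 - 7200 + 600 - 24
= 205056

205056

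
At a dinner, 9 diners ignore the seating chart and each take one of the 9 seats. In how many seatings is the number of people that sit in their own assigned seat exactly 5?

1134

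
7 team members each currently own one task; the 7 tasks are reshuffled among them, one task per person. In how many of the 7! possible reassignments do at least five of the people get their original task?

# with exactly i fixed is C(7,i)·!(7-i); sum over i=5..7:
  i=5: C(7,5)·!2 = 21·1 = 21
  i=6: C(7,6)·!1 = 7·0 = 0
  i=7: C(7,7)·!0 = 1·1 = 1
Total = 22.

22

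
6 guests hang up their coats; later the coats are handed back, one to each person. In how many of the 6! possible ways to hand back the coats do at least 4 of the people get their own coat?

Sum C(6,i)·!(6-i) for i = 4..6:
  i=4: C(6,4)·!2 = 15·1 = 15
  i=5: C(6,5)·!1 = 6·0 = 0
  i=6: C(6,6)·!0 = 1·1 = 1
Total = 16.

16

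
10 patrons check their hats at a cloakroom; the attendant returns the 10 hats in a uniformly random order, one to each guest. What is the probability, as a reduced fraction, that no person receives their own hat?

Favorable outcomes: !10 = 1334961.
Total outcomes: 10! = 3628800.
Probability = 1334961/3628800 = 16481/44800.

16481/44800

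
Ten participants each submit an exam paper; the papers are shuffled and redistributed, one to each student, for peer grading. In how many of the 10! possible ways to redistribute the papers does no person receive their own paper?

1334961

Use !n = (n-1)(!(n-1) + !(n-2)).
!10 = 9·(133496 + 14833) = 9·148329 = 1334961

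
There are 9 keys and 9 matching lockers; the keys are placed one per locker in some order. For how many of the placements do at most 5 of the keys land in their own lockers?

362675

Sum C(9,i)·!(9-i) for i = 0..5:
  i=0: C(9,0)·!9 = 1·133496 = 133496
  i=1: C(9,1)·!8 = 9·14833 = 133497
  i=2: C(9,2)·!7 = 36·1854 = 66744
  i=3: C(9,3)·!6 = 84·265 = 22260
  i=4: C(9,4)·!5 = 126·44 = 5544
  i=5: C(9,5)·!4 = 126·9 = 1134
Total = 362675.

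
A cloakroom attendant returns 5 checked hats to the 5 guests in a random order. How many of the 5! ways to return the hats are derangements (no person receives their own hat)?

44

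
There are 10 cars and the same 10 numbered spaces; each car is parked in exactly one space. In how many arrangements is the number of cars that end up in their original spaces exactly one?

Pick the single fixed position: C(10,1) = 10 ways.
The other 9 form a derangement: !9 = 133496.
Total: 10 × 133496 = 1334960.

1334960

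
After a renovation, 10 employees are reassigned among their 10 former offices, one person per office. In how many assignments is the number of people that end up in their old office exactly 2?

667485

Choose which 2 of the 10 are fixed: C(10,2) = 45.
The remaining 8 must be deranged: !8 = 14833.
Total: 45 × 14833 = 667485.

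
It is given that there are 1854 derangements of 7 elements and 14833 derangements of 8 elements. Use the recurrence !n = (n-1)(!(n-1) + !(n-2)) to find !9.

!9 = (9-1)·(!8 + !7) = 8·(14833 + 1854) = 8·16687 = 133496.

133496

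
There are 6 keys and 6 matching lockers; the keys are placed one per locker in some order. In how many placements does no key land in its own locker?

Recurrence: !6 = 5·(!5 + !4).
!6 = 5·(44 + 9) = 5·53 = 265

265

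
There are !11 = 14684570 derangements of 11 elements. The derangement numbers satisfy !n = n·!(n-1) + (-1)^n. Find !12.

176214841

!12 = 12·14684570 + 1 = 176214841.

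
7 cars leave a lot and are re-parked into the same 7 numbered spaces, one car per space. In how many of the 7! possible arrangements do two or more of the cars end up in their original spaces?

1331

# with exactly i fixed is C(7,i)·!(7-i); sum over i=2..7:
  i=2: C(7,2)·!5 = 21·44 = 924
  i=3: C(7,3)·!4 = 35·9 = 315
  i=4: C(7,4)·!3 = 35·2 = 70
  i=5: C(7,5)·!2 = 21·1 = 21
  i=6: C(7,6)·!1 = 7·0 = 0
  i=7: C(7,7)·!0 = 1·1 = 1
Total = 1331.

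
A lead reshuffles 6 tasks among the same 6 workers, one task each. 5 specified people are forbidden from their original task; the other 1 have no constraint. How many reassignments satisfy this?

Inclusion-exclusion on the 5 forbidden self-matches:
Σ_{j=0}^{5} (-1)^j C(5,j)(6-j)!
= C(5,0)·6! - C(5,1)·5! + C(5,2)·4! - C(5,3)·3! + C(5,4)·2! - C(5,5)·1!
= 720 - 600 + 240 - 60 + 10 - 1
= 309

309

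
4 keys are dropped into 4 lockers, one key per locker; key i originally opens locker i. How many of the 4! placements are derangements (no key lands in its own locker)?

9

Use !n = (n-1)(!(n-1) + !(n-2)).
!4 = 3·(2 + 1) = 3·3 = 9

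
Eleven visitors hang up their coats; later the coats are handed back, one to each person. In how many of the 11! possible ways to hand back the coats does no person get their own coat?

14684570

The number of derangements of 11 is !11 = Σ_{k=0}^{11} (-1)^k·11!/k!
= 11! - 11!/1! + 11!/2! - 11!/3! + 11!/4! - 11!/5! + 11!/6! - 11!/7! + 11!/8! - 11!/9! + 11!/10! - 11!/11!
= 39916800 - 39916800 + 19958400 - 6652800 + 1663200 - 332640 + 55440 - 7920 + 990 - 110 + 11 - 1
= 14684570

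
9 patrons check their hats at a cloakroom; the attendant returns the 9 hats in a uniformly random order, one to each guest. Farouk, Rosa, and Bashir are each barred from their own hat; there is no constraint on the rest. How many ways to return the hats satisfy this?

256320

Let A_j be the event that the j-th constrained one is fixed. By inclusion-exclusion over the 3 events:
Σ_{j=0}^{3} (-1)^j C(3,j)(9-j)!
= C(3,0)·9! - C(3,1)·8! + C(3,2)·7! - C(3,3)·6!
= 362880 - 120960 + 15120 - 720
= 256320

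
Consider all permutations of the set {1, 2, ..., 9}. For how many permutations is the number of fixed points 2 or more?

Sum C(9,i)·!(9-i) for i = 2..9:
  i=2: C(9,2)·!7 = 36·1854 = 66744
  i=3: C(9,3)·!6 = 84·265 = 22260
  i=4: C(9,4)·!5 = 126·44 = 5544
  i=5: C(9,5)·!4 = 126·9 = 1134
  i=6: C(9,6)·!3 = 84·2 = 168
  i=7: C(9,7)·!2 = 36·1 = 36
  i=8: C(9,8)·!1 = 9·0 = 0
  i=9: C(9,9)·!0 = 1·1 = 1
Total = 95887.

95887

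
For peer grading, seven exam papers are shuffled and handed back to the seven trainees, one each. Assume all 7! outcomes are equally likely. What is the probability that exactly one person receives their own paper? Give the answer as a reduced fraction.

Favorable outcomes: C(7,1)·!6 = 7·265 = 1855.
Total outcomes: 7! = 5040.
Probability = 1855/5040 = 53/144.

53/144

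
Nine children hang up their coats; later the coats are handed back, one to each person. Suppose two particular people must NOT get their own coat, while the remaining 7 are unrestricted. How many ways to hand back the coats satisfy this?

287280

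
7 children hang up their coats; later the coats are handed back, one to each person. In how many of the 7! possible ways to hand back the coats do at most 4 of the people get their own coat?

# with exactly i fixed is C(7,i)·!(7-i); sum over i=0..4:
  i=0: C(7,0)·!7 = 1·1854 = 1854
  i=1: C(7,1)·!6 = 7·265 = 1855
  i=2: C(7,2)·!5 = 21·44 = 924
  i=3: C(7,3)·!4 = 35·9 = 315
  i=4: C(7,4)·!3 = 35·2 = 70
Total = 5018.

5018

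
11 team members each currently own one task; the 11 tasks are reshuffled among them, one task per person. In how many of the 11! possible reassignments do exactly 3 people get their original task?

2447445

Choose which 3 of the 11 are fixed: C(11,3) = 165.
The remaining 8 must be deranged: !8 = 14833.
Total: 165 × 14833 = 2447445.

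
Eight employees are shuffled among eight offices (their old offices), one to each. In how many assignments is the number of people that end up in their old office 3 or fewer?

39549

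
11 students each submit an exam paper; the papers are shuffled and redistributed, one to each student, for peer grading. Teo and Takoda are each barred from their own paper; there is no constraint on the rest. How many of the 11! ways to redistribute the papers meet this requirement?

Inclusion-exclusion on the 2 forbidden self-matches:
Σ_{j=0}^{2} (-1)^j C(2,j)(11-j)!
= C(2,0)·11! - C(2,1)·10! + C(2,2)·9!
= 39916800 - 7257600 + 362880
= 33022080

33022080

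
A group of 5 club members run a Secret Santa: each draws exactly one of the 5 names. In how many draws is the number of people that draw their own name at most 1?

89

# with exactly i fixed is C(5,i)·!(5-i); sum over i=0..1:
  i=0: C(5,0)·!5 = 1·44 = 44
  i=1: C(5,1)·!4 = 5·9 = 45
Total = 89.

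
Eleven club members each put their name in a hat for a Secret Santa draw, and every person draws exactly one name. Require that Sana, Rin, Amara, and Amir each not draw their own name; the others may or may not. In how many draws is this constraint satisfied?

27422640

Inclusion-exclusion on the 4 forbidden self-matches:
Σ_{j=0}^{4} (-1)^j C(4,j)(11-j)!
= C(4,0)·11! - C(4,1)·10! + C(4,2)·9! - C(4,3)·8! + C(4,4)·7!
= 39916800 - 14515200 + 2177280 - 161280 + 5040
= 27422640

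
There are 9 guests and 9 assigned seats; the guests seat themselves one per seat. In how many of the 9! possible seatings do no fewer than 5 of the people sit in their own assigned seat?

Sum C(9,i)·!(9-i) for i = 5..9:
  i=5: C(9,5)·!4 = 126·9 = 1134
  i=6: C(9,6)·!3 = 84·2 = 168
  i=7: C(9,7)·!2 = 36·1 = 36
  i=8: C(9,8)·!1 = 9·0 = 0
  i=9: C(9,9)·!0 = 1·1 = 1
Total = 1339.

1339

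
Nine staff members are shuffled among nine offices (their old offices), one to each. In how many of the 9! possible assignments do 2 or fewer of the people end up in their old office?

Sum C(9,i)·!(9-i) for i = 0..2:
  i=0: C(9,0)·!9 = 1·133496 = 133496
  i=1: C(9,1)·!8 = 9·14833 = 133497
  i=2: C(9,2)·!7 = 36·1854 = 66744
Total = 333737.

333737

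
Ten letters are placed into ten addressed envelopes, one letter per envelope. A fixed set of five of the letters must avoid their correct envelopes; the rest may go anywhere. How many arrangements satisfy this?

Inclusion-exclusion on the 5 forbidden self-matches:
Σ_{j=0}^{5} (-1)^j C(5,j)(10-j)!
= C(5,0)·10! - C(5,1)·9! + C(5,2)·8! - C(5,3)·7! + C(5,4)·6! - C(5,5)·5!
= 3628800 - 1814400 + 403200 - 50400 + 3600 - 120
= 2170680

2170680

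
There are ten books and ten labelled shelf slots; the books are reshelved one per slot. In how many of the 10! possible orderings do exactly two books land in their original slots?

667485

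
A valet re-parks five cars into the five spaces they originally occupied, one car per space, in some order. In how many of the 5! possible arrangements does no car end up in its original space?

!5 is the nearest integer to 5!/e.
5! = 120, and 120/e ≈ 44.15, so !5 = 44.

44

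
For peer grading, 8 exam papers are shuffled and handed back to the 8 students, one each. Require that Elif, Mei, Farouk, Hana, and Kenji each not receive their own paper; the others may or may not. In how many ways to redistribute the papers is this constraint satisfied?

21234

Inclusion-exclusion on the 5 forbidden self-matches:
Σ_{j=0}^{5} (-1)^j C(5,j)(8-j)!
= C(5,0)·8! - C(5,1)·7! + C(5,2)·6! - C(5,3)·5! + C(5,4)·4! - C(5,5)·3!
= 40320 - 25200 + 7200 - 1200 + 120 - 6
= 21234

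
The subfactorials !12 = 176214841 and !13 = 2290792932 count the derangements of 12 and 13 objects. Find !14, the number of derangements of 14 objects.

32071101049

!14 = (14-1)·(!13 + !12) = 13·(2290792932 + 176214841) = 13·2467007773 = 32071101049.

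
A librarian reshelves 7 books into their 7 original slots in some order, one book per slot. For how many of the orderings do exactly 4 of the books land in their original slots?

Pick the 4 fixed positions: C(7,4) = 35 ways.
The remaining 3 must be deranged: !3 = 2.
Total: 35 × 2 = 70.

70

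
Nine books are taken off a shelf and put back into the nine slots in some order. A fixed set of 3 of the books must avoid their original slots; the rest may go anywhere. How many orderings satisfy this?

256320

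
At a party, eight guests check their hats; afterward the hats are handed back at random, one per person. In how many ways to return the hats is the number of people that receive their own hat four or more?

# with exactly i fixed is C(8,i)·!(8-i); sum over i=4..8:
  i=4: C(8,4)·!4 = 70·9 = 630
  i=5: C(8,5)·!3 = 56·2 = 112
  i=6: C(8,6)·!2 = 28·1 = 28
  i=7: C(8,7)·!1 = 8·0 = 0
  i=8: C(8,8)·!0 = 1·1 = 1
Total = 771.

771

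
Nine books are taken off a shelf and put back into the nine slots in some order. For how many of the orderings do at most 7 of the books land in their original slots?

362879

# with exactly i fixed is C(9,i)·!(9-i); sum over i=0..7:
  i=0: C(9,0)·!9 = 1·133496 = 133496
  i=1: C(9,1)·!8 = 9·14833 = 133497
  i=2: C(9,2)·!7 = 36·1854 = 66744
  i=3: C(9,3)·!6 = 84·265 = 22260
  i=4: C(9,4)·!5 = 126·44 = 5544
  i=5: C(9,5)·!4 = 126·9 = 1134
  i=6: C(9,6)·!3 = 84·2 = 168
  i=7: C(9,7)·!2 = 36·1 = 36
Total = 362879.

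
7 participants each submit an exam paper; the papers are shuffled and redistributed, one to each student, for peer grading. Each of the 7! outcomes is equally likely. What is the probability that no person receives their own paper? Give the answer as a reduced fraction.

Favorable outcomes: !7 = 1854.
Total outcomes: 7! = 5040.
Probability = 1854/5040 = 103/280.

103/280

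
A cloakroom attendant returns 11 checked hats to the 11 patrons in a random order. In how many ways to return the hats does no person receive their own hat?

14684570

!11 = 11! · Σ_{k=0}^{11} (-1)^k/k!
= 11! - 11!/1! + 11!/2! - 11!/3! + 11!/4! - 11!/5! + 11!/6! - 11!/7! + 11!/8! - 11!/9! + 11!/10! - 11!/11!
= 39916800 - 39916800 + 19958400 - 6652800 + 1663200 - 332640 + 55440 - 7920 + 990 - 110 + 11 - 1
= 14684570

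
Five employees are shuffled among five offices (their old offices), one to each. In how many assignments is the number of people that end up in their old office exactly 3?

10

Pick the 3 fixed positions: C(5,3) = 10 ways.
The other 2 form a derangement: !2 = 1.
Total: 10 × 1 = 10.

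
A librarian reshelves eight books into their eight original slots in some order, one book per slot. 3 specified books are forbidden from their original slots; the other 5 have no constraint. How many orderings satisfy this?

27240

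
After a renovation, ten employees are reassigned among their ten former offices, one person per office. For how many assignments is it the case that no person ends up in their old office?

!10 is the nearest integer to 10!/e.
10! = 3628800, and 3628800/e ≈ 1334960.92, so !10 = 1334961.

1334961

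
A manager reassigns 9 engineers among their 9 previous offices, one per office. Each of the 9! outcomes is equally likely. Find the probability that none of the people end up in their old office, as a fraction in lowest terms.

16687/45360

Favorable outcomes: !9 = 133496.
Total outcomes: 9! = 362880.
Probability = 133496/362880 = 16687/45360.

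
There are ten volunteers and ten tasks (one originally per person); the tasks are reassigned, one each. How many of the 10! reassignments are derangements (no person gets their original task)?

Use !n = (n-1)(!(n-1) + !(n-2)).
!10 = 9·(133496 + 14833) = 9·148329 = 1334961

1334961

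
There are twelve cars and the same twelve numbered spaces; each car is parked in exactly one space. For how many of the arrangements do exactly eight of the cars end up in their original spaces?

4455

Choose which 8 of the 12 are fixed: C(12,8) = 495.
The other 4 form a derangement: !4 = 9.
Total: 495 × 9 = 4455.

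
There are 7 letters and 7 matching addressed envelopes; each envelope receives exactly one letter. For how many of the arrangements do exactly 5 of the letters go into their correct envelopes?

Choose which 5 of the 7 are fixed: C(7,5) = 21.
The other 2 form a derangement: !2 = 1.
Total: 21 × 1 = 21.

21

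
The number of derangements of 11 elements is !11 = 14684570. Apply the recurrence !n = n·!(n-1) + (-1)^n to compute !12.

!12 = 12·14684570 + 1 = 176214841.

176214841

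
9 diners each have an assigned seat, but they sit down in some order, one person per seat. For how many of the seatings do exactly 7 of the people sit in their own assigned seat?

Choose which 7 of the 9 are fixed: C(9,7) = 36.
The other 2 form a derangement: !2 = 1.
Total: 36 × 1 = 36.

36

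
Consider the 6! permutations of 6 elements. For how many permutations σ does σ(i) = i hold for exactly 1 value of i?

264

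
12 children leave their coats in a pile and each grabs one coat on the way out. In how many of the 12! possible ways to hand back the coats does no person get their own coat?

The subfactorial !12 = [12!/e] (nearest integer).
12! = 479001600, and 479001600/e ≈ 176214840.93, so !12 = 176214841.

176214841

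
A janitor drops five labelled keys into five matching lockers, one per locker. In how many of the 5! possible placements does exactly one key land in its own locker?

Pick the single fixed position: C(5,1) = 5 ways.
The other 4 form a derangement: !4 = 9.
Total: 5 × 9 = 45.

45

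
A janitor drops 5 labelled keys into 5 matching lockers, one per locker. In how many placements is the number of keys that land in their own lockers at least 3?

11

# with exactly i fixed is C(5,i)·!(5-i); sum over i=3..5:
  i=3: C(5,3)·!2 = 10·1 = 10
  i=4: C(5,4)·!1 = 5·0 = 0
  i=5: C(5,5)·!0 = 1·1 = 1
Total = 11.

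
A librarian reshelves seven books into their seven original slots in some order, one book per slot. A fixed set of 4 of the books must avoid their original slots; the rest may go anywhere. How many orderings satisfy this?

Let A_j be the event that the j-th constrained one is fixed. By inclusion-exclusion over the 4 events:
Σ_{j=0}^{4} (-1)^j C(4,j)(7-j)!
= C(4,0)·7! - C(4,1)·6! + C(4,2)·5! - C(4,3)·4! + C(4,4)·3!
= 5040 - 2880 + 720 - 96 + 6
= 2790

2790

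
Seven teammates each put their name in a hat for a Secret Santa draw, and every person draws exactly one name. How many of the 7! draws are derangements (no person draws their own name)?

1854

!7 is the nearest integer to 7!/e.
7! = 5040, and 5040/e ≈ 1854.11, so !7 = 1854.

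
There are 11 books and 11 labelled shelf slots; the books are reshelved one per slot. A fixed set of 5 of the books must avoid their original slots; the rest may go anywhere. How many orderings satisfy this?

25022880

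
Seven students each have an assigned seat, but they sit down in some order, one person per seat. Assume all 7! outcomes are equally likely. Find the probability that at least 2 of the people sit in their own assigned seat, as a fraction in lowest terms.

Favorable outcomes: Σ_{i≥2} C(7,i)·!(7-i) = 21·44 + 35·9 + 35·2 + 21·1 + 7·0 + 1·1 = 1331.
Total outcomes: 7! = 5040.
Probability = 1331/5040 = 1331/5040.

1331/5040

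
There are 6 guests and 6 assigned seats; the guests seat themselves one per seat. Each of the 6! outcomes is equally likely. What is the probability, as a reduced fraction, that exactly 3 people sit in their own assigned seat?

1/18

Favorable outcomes: C(6,3)·!3 = 20·2 = 40.
Total outcomes: 6! = 720.
Probability = 40/720 = 1/18.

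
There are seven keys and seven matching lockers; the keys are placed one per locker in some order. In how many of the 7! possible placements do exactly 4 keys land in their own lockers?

Pick the 4 fixed positions: C(7,4) = 35 ways.
The other 3 form a derangement: !3 = 2.
Total: 35 × 2 = 70.

70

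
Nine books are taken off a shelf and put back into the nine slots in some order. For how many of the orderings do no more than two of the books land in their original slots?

333737

Sum C(9,i)·!(9-i) for i = 0..2:
  i=0: C(9,0)·!9 = 1·133496 = 133496
  i=1: C(9,1)·!8 = 9·14833 = 133497
  i=2: C(9,2)·!7 = 36·1854 = 66744
Total = 333737.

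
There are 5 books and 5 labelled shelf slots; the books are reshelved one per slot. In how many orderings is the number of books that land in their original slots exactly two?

Pick the 2 fixed positions: C(5,2) = 10 ways.
The remaining 3 must be deranged: !3 = 2.
Total: 10 × 2 = 20.

20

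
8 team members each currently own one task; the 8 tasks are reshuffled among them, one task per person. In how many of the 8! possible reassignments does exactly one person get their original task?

Choose which one of the 8 is fixed: C(8,1) = 8.
The remaining 7 must be deranged: !7 = 1854.
Total: 8 × 1854 = 14832.

14832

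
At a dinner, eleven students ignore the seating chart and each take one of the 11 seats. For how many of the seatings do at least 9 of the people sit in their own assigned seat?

# with exactly i fixed is C(11,i)·!(11-i); sum over i=9..11:
  i=9: C(11,9)·!2 = 55·1 = 55
  i=10: C(11,10)·!1 = 11·0 = 0
  i=11: C(11,11)·!0 = 1·1 = 1
Total = 56.

56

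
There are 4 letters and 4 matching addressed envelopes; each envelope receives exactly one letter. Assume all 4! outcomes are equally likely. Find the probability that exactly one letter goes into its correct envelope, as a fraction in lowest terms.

1/3

Favorable outcomes: C(4,1)·!3 = 4·2 = 8.
Total outcomes: 4! = 24.
Probability = 8/24 = 1/3.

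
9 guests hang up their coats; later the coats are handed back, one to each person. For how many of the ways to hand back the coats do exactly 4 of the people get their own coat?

5544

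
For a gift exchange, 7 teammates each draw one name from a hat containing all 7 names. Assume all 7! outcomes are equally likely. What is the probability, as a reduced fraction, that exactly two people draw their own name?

11/60

Favorable outcomes: C(7,2)·!5 = 21·44 = 924.
Total outcomes: 7! = 5040.
Probability = 924/5040 = 11/60.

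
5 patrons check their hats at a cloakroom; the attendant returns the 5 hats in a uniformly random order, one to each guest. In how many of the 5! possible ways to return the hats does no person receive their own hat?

Recurrence: !5 = 4·(!4 + !3).
!5 = 4·(9 + 2) = 4·11 = 44

44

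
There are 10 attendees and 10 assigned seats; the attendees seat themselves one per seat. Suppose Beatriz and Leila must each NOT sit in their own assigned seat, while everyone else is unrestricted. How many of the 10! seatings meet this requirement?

2943360

Inclusion-exclusion on the 2 forbidden self-matches:
Σ_{j=0}^{2} (-1)^j C(2,j)(10-j)!
= C(2,0)·10! - C(2,1)·9! + C(2,2)·8!
= 3628800 - 725760 + 40320
= 2943360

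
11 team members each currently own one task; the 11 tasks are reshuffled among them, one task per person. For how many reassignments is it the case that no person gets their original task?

14684570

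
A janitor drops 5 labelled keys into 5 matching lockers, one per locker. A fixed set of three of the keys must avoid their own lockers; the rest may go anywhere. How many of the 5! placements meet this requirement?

64

Let A_j be the event that the j-th constrained one is fixed. By inclusion-exclusion over the 3 events:
Σ_{j=0}^{3} (-1)^j C(3,j)(5-j)!
= C(3,0)·5! - C(3,1)·4! + C(3,2)·3! - C(3,3)·2!
= 120 - 72 + 18 - 2
= 64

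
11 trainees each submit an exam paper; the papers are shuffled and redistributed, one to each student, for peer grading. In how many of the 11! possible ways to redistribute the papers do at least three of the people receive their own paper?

3205379

# with exactly i fixed is C(11,i)·!(11-i); sum over i=3..11:
  i=3: C(11,3)·!8 = 165·14833 = 2447445
  i=4: C(11,4)·!7 = 330·1854 = 611820
  i=5: C(11,5)·!6 = 462·265 = 122430
  i=6: C(11,6)·!5 = 462·44 = 20328
  i=7: C(11,7)·!4 = 330·9 = 2970
  i=8: C(11,8)·!3 = 165·2 = 330
  i=9: C(11,9)·!2 = 55·1 = 55
  i=10: C(11,10)·!1 = 11·0 = 0
  i=11: C(11,11)·!0 = 1·1 = 1
Total = 3205379.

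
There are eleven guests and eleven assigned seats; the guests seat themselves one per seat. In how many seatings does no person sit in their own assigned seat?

!11 is the nearest integer to 11!/e.
11! = 39916800, and 39916800/e ≈ 14684570.08, so !11 = 14684570.

14684570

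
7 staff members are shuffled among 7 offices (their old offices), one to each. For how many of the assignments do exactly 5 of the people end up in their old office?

21

Pick the 5 fixed positions: C(7,5) = 21 ways.
The other 2 form a derangement: !2 = 1.
Total: 21 × 1 = 21.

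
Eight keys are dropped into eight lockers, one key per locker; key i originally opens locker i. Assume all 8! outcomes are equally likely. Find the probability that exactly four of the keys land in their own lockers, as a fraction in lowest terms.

1/64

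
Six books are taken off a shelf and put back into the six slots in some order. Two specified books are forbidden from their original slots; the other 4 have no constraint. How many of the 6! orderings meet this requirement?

504

Inclusion-exclusion on the 2 forbidden self-matches:
Σ_{j=0}^{2} (-1)^j C(2,j)(6-j)!
= C(2,0)·6! - C(2,1)·5! + C(2,2)·4!
= 720 - 240 + 24
= 504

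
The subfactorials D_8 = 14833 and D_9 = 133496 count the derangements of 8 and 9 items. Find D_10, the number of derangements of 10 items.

D_10 = (10-1)·(D_9 + D_8) = 9·(133496 + 14833) = 9·148329 = 1334961.

1334961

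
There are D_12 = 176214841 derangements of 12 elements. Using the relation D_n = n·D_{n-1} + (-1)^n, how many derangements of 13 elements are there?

2290792932

D_13 = 13·176214841 - 1 = 2290792932.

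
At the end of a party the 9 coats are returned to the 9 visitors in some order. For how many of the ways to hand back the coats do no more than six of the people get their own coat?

362843

Sum C(9,i)·!(9-i) for i = 0..6:
  i=0: C(9,0)·!9 = 1·133496 = 133496
  i=1: C(9,1)·!8 = 9·14833 = 133497
  i=2: C(9,2)·!7 = 36·1854 = 66744
  i=3: C(9,3)·!6 = 84·265 = 22260
  i=4: C(9,4)·!5 = 126·44 = 5544
  i=5: C(9,5)·!4 = 126·9 = 1134
  i=6: C(9,6)·!3 = 84·2 = 168
Total = 362843.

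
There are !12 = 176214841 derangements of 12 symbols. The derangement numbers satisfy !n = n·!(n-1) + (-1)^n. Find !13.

2290792932

!13 = 13·176214841 - 1 = 2290792932.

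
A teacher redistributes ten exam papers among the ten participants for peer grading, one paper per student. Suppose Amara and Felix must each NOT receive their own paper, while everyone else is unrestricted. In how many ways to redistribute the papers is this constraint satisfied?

2943360

Inclusion-exclusion on the 2 forbidden self-matches:
Σ_{j=0}^{2} (-1)^j C(2,j)(10-j)!
= C(2,0)·10! - C(2,1)·9! + C(2,2)·8!
= 3628800 - 725760 + 40320
= 2943360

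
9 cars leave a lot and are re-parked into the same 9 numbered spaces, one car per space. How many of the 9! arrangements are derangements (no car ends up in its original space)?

133496

!9 is the nearest integer to 9!/e.
9! = 362880, and 362880/e ≈ 133496.09, so !9 = 133496.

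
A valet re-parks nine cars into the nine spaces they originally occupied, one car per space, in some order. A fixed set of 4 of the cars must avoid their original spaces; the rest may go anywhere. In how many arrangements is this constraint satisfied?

229080

Inclusion-exclusion on the 4 forbidden self-matches:
Σ_{j=0}^{4} (-1)^j C(4,j)(9-j)!
= C(4,0)·9! - C(4,1)·8! + C(4,2)·7! - C(4,3)·6! + C(4,4)·5!
= 362880 - 161280 + 30240 - 2880 + 120
= 229080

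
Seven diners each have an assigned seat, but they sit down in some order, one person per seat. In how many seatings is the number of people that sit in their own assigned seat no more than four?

5018

# with exactly i fixed is C(7,i)·!(7-i); sum over i=0..4:
  i=0: C(7,0)·!7 = 1·1854 = 1854
  i=1: C(7,1)·!6 = 7·265 = 1855
  i=2: C(7,2)·!5 = 21·44 = 924
  i=3: C(7,3)·!4 = 35·9 = 315
  i=4: C(7,4)·!3 = 35·2 = 70
Total = 5018.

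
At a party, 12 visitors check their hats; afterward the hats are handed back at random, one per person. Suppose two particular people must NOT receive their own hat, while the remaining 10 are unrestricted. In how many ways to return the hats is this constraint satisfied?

402796800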